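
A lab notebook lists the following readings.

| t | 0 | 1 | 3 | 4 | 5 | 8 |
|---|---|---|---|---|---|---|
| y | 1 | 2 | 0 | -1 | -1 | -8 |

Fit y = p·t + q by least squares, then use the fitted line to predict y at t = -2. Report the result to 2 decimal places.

ŷ = 5.00

MᵀM·[p, q]ᵀ = Mᵀy reads: 115·p + 21·q = -71;  21·p + 6·q = -7.
Eliminating q: 6·(row 1) − 21·(row 2) gives 249·p = 6·(-71) − 21·(-7) = -279, so p = -93/83.
Then q = ((-7) − 21·(-93/83))/6 = 686/249.
At t = -2: ŷ = (-93/83)·(-2) + (686/249)·(1) = 1244/249.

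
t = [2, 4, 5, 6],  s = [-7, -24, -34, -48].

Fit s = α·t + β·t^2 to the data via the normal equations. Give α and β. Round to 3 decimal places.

The normal system XᵀX·[α, β]ᵀ = Xᵀs is [[81, 413]; [413, 2193]]·[α, β]ᵀ = [-568, -2990]ᵀ.
Δ = 81·2193 − 413² = 7064.
α = ((-568)·2193 − 413·(-2990))/7064 = -5377/3532; β = (81·(-2990) − 413·(-568))/7064 = -3803/3532.

α = -1.522, β = -1.077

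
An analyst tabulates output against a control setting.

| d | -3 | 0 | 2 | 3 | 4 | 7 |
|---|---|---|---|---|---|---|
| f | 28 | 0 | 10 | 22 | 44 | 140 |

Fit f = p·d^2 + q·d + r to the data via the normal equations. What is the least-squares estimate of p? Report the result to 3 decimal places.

p = 2.984

Normal-equation sums: Σd^2·d^2 = 2835, Σd^2·d = 415, Σd^2 = 87, Σd·d = 87, Σd = 13, Σ1 = 6.
For Xᵀf: Σd^2·f = 8054, Σd·f = 1158, Σf = 244.
XᵀX·[p, q, r]ᵀ = Xᵀf becomes [[2835, 415, 87]; [415, 87, 13]; [87, 13, 6]]·[p, q, r]ᵀ = [8054, 1158, 244]ᵀ.
Inverting the 3×3 Gram matrix, [p, q, r]ᵀ = [184721/61908, -16309/20636, -27427/30954]ᵀ.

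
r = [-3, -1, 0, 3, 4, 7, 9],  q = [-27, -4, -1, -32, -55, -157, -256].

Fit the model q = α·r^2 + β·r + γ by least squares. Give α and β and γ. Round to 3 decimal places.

Entries of MᵀM: Σr^2·r^2 = 9381, Σr^2·r = 1135, Σr^2 = 165, Σr·r = 165, Σr = 19, Σ1 = 7.
Moment sums: Σr^2·q = -29844, Σr·q = -3634, Σq = -532.
Row-reducing yields α = -801369/263816, β = -238935/263816, γ = -256033/131908.

α = -3.038, β = -0.906, γ = -1.941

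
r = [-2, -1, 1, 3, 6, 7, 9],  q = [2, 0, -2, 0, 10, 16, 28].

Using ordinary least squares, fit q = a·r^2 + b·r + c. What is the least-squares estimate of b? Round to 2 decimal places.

b = -0.82

Sums needed: Σr^2·r^2 = 10357, Σr^2·r = 1307, Σr^2 = 181, Σr·r = 181, Σr = 23, Σ1 = 7.
And Σr^2·q = 3418, Σr·q = 418, Σq = 54.
So XᵀX·[a, b, c]ᵀ = Xᵀq: [[10357, 1307, 181]; [1307, 181, 23]; [181, 23, 7]]·[a, b, c]ᵀ = [3418, 418, 54]ᵀ.
Solving the 3×3 system (Gaussian elimination) gives a = 4063/8862, b = -21685/26586, c = -19415/13293.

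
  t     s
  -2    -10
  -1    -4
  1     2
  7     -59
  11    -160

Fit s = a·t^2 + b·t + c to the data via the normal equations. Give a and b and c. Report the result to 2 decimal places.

a = -1.54, b = 2.31, c = 0.54

From the data, Σt^2·t^2 = 17060, Σt^2·t = 1666, Σt^2 = 176, Σt·t = 176, Σt = 16, Σ1 = 5.
For Aᵀs: Σt^2·s = -22293, Σt·s = -2147, Σs = -231.
AᵀA·[a, b, c]ᵀ = Aᵀs becomes [[17060, 1666, 176]; [1666, 176, 16]; [176, 16, 5]]·[a, b, c]ᵀ = [-22293, -2147, -231]ᵀ.
Solving the 3×3 system (Gaussian elimination) gives a = -179059/116466, b = 89491/38822, c = 31517/58233.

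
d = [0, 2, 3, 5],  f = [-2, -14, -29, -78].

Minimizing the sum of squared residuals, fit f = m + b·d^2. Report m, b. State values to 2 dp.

The normal equations are: 4·m + 38·b = -123;  38·m + 722·b = -2267.
det = 4·722 − 38² = 1444.
m = ((-123)·722 − 38·(-2267))/1444 = -35/19; b = (4·(-2267) − 38·(-123))/1444 = -2197/722.

m = -1.84, b = -3.04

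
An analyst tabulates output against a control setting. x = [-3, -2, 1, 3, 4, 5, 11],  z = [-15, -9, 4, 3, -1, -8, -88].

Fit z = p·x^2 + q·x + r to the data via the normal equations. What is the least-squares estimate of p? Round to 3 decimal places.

With design matrix A, AᵀA = [[15701, 1513, 185]; [1513, 185, 19]; [185, 19, 7]] and Aᵀz = [-11004, -936, -114]ᵀ.
Solving the 3×3 system (Gaussian elimination) gives p = -252509/245443, q = 760429/245443, r = 55656/22313.

p = -1.029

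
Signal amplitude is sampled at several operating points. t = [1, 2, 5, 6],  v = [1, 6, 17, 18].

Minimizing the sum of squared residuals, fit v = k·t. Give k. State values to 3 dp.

Forming MᵀM = [[66]] and Mᵀv = [206]ᵀ gives MᵀM·[k]ᵀ = Mᵀv.
Hence k = 206 / 66 ≈ 3.12121.

k = 3.121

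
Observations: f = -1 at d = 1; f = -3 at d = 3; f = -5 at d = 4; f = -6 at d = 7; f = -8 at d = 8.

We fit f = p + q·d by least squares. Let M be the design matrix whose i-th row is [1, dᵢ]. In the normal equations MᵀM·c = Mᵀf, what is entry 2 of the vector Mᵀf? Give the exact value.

Entry 2 ↔ basis d, so (Mᵀf)_{2} = Σᵢ (d)·fᵢ = (1)·(-1) + (3)·(-3) + (4)·(-5) + (7)·(-6) + (8)·(-8) = -136.

-136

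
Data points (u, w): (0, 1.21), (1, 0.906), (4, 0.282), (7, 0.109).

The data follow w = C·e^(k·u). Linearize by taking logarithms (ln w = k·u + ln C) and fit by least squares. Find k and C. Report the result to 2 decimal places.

k = -0.35, C = 1.23

With ln wᵢ as the transformed response and uᵢ as the regressor:
Σu = 12.0000, Σ(u)² = 66.0000, Σln w = -3.3904, Σu·ln w = -20.6770.
Equations: 66.0000·k + 12.0000·ln C = -20.6770;  12.0000·k + 4·ln C = -3.3904.
Slope k = (n·Σu·ln w − Σu·Σln w)/(n·Σ(u)² − (Σu)²) = (4·-20.6770 − 12.0000·-3.3904)/120.0000 = -0.35020; ln C = (Σln w − k·Σu)/n = 0.20300, so C = exp(0.20300) = 1.22508.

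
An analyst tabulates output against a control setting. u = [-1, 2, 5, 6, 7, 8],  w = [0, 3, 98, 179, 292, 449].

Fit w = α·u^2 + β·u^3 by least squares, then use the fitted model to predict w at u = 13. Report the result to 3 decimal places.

Compute the Gram sums: Σu^2·u^2 = 8435, Σu^2·u^3 = 60507, Σu^3·u^3 = 442139.
And Σu^2·w = 51950, Σu^3·w = 380982.
Normal equations: [[8435, 60507]; [60507, 442139]]·[α, β]ᵀ = [51950, 380982]ᵀ.
Eliminating β: 442139·(row 1) − 60507·(row 2) gives 68345416·α = 442139·51950 − 60507·380982 = -82956824, so α = -10369603/8543177.
Then β = (380982 − 60507·(-10369603/8543177))/442139 = 8780565/8543177.
At u = 13: ŵ = (-10369603/8543177)·(169) + (8780565/8543177)·(2197) = 17538438398/8543177.

ŵ = 2052.918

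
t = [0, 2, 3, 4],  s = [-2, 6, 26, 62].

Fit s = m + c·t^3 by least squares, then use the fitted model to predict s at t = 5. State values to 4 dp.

ŝ = 123.3425

Setting ∂/∂m … = 0 gives: 4·m + 99·c = 92;  99·m + 4889·c = 4718.
Δ = 4·4889 − 99² = 9755.
m = (92·4889 − 99·4718)/9755 = -17294/9755; c = (4·4718 − 99·92)/9755 = 9764/9755.
At t = 5: ŝ = (-17294/9755)·(1) + (9764/9755)·(125) = 1203206/9755.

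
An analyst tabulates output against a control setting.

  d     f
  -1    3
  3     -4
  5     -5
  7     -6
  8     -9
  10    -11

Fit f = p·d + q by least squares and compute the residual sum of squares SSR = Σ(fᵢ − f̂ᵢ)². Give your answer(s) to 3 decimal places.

SSR = 4.690

Setting ∂/∂p … = 0 gives: 248·p + 32·q = -264;  32·p + 6·q = -32.
(Σd·d = 248, Σd = 32, Σ1 = 6, Σd·f = -264, Σf = -32.)
det = 248·6 − 32² = 464.
p = ((-264)·6 − 32·(-32))/464 = -35/29; q = (248·(-32) − 32·(-264))/464 = 32/29.
Residuals: 20/29, -43/29, -2/29, 39/29, -13/29, -1/29; SSR = 136/29.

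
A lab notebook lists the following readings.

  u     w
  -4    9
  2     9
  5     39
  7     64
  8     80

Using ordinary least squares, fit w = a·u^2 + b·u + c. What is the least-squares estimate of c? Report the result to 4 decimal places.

c = 2.2857

Normal-equation sums: Σu^2·u^2 = 7394, Σu^2·u = 924, Σu^2 = 158, Σu·u = 158, Σu = 18, Σ1 = 5.
Moment sums: Σu^2·w = 9411, Σu·w = 1265, Σw = 201.
Row-reducing yields a = 77359/81354, b = 59253/27118, c = 92977/40677.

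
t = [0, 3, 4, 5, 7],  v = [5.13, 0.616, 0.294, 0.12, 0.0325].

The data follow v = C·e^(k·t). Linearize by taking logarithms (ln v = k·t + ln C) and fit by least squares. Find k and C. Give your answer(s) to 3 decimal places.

k = -0.731, C = 5.218

With ln vᵢ as the transformed response and tᵢ as the regressor:
Σt = 19.0000, Σ(t)² = 99.0000, Σln v = -5.6204, Σt·ln v = -40.9372.
Normal system: [[99.0000, 19.0000]; [19.0000, 5]]·[k, ln C]ᵀ = [-40.9372, -5.6204]ᵀ.
Slope k = (n·Σt·ln v − Σt·Σln v)/(n·Σ(t)² − (Σt)²) = (5·-40.9372 − 19.0000·-5.6204)/134.0000 = -0.73059; ln C = (Σln v − k·Σt)/n = 1.65217, so C = exp(1.65217) = 5.21828.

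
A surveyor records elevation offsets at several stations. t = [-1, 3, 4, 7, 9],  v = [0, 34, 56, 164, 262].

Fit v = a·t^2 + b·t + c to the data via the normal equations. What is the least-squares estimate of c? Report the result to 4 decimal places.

With design matrix M, MᵀM = [[9300, 1162, 156]; [1162, 156, 22]; [156, 22, 5]] and Mᵀv = [30460, 3832, 516]ᵀ.
Inverting the 3×3 Gram matrix, [a, b, c]ᵀ = [134328/45283, 115330/45283, -25280/45283]ᵀ.

c = -0.5583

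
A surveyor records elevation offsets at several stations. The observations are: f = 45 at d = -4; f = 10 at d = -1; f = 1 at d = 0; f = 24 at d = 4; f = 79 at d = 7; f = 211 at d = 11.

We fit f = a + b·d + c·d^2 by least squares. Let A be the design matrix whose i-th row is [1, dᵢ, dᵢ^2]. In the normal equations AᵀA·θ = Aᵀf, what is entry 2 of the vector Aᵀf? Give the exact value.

2780

Entry 2 ↔ basis d, so (Aᵀf)_{2} = Σᵢ (d)·fᵢ = (-4)·(45) + (-1)·(10) + (0)·(1) + (4)·(24) + (7)·(79) + (11)·(211) = 2780.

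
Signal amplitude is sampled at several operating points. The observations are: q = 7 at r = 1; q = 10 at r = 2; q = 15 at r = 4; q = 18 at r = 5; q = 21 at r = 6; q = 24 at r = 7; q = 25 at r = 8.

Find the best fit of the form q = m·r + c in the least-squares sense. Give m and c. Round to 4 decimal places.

The normal equations are: 195·m + 33·c = 671;  33·m + 7·c = 120.
Δ = 195·7 − 33² = 276.
m = (671·7 − 33·120)/276 = 737/276; c = (195·120 − 33·671)/276 = 419/92.

m = 2.6703, c = 4.5543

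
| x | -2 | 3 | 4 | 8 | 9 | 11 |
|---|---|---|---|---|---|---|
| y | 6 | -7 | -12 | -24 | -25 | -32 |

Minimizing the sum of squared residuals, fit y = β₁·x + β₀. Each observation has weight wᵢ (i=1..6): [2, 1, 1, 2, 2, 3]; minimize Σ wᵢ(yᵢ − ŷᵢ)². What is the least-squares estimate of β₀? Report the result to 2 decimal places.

Normal-equation sums: Σwᵢ·x·x = 686, Σwᵢ·x = 70, Σwᵢ·1 = 11.
Moment sums: Σwᵢ·x·y = -1983, Σwᵢ·y = -201.
So AᵀWA·[β₁, β₀]ᵀ = AᵀWy: [[686, 70]; [70, 11]]·[β₁, β₀]ᵀ = [-1983, -201]ᵀ.
Determinant 686·11 − 70² = 2646.
β₁ = ((-1983)·11 − 70·(-201))/2646 = -2581/882; β₀ = (686·(-201) − 70·(-1983))/2646 = 22/63.

β₀ = 0.35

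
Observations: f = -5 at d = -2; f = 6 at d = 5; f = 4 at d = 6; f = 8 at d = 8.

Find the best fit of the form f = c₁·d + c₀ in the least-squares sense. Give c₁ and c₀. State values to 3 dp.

Normal-equation sums: Σd·d = 129, Σd = 17, Σ1 = 4.
And Σd·f = 128, Σf = 13.
So XᵀX·[c₁, c₀]ᵀ = Xᵀf: [[129, 17]; [17, 4]]·[c₁, c₀]ᵀ = [128, 13]ᵀ.
Eliminating c₀: 4·(row 1) − 17·(row 2) gives 227·c₁ = 4·128 − 17·13 = 291, so c₁ = 291/227.
Then c₀ = (13 − 17·(291/227))/4 = -499/227.

c₁ = 1.282, c₀ = -2.198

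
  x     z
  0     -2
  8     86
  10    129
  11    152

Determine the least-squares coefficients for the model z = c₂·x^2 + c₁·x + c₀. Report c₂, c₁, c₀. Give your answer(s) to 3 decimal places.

The normal equations are: 28737·c₂ + 2843·c₁ + 285·c₀ = 36796;  2843·c₂ + 285·c₁ + 29·c₀ = 3650;  285·c₂ + 29·c₁ + 4·c₀ = 365.
(Σx^2·x^2 = 28737, Σx^2·x = 2843, Σx^2 = 285, Σx·x = 285, Σx = 29, Σ1 = 4, Σx^2·z = 36796, Σx·z = 3650, Σz = 365.)
Solving the 3×3 system (Gaussian elimination) gives c₂ = 2067/2066, c₁ = 81427/26858, c₀ = -27056/13429.

c₂ = 1.000, c₁ = 3.032, c₀ = -2.015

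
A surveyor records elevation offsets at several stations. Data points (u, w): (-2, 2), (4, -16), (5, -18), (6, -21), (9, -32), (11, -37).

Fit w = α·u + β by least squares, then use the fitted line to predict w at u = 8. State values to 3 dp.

MᵀM·[α, β]ᵀ = Mᵀw reads: 283·α + 33·β = -979;  33·α + 6·β = -122.
(Σu·u = 283, Σu = 33, Σ1 = 6, Σu·w = -979, Σw = -122.)
det = 283·6 − 33² = 609.
α = ((-979)·6 − 33·(-122))/609 = -88/29; β = (283·(-122) − 33·(-979))/609 = -317/87.
At u = 8: ŵ = (-88/29)·(8) + (-317/87)·(1) = -2429/87.

ŵ = -27.920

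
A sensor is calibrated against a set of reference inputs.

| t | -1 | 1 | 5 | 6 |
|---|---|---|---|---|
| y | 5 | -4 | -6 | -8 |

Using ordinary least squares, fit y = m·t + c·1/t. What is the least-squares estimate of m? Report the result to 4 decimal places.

m = -1.1706

Normal-equation sums: Σt·t = 63, Σt·1/t = 4, Σ1/t·1/t = 1861/900.
Moment sums: Σt·y = -87, Σ1/t·y = -173/15.
Eliminating c: (1861/900)·(row 1) − 4·(row 2) gives (11427/100)·m = (1861/900)·(-87) − 4·(-173/15) = -40129/300, so m = -40129/34281.
Then c = ((-173/15) − 4·(-40129/34281))/(1861/900) = -12620/3809.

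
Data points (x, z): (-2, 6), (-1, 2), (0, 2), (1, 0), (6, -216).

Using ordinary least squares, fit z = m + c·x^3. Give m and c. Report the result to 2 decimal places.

Setting ∂/∂m … = 0 gives: 5·m + 208·c = -206;  208·m + 46722·c = -46706.
Eliminating c: 46722·(row 1) − 208·(row 2) gives 190346·m = 46722·(-206) − 208·(-46706) = 90116, so m = 3466/7321.
Then c = ((-46706) − 208·(3466/7321))/46722 = -95341/95173.

m = 0.47, c = -1.00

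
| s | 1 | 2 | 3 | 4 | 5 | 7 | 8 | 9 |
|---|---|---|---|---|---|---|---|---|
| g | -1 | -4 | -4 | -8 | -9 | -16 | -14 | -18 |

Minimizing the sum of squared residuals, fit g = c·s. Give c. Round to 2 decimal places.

The normal equations are: 249·c = -484.
(Σs·s = 249, Σs·g = -484.)
Hence c = -484 / 249 ≈ -1.94378.

c = -1.94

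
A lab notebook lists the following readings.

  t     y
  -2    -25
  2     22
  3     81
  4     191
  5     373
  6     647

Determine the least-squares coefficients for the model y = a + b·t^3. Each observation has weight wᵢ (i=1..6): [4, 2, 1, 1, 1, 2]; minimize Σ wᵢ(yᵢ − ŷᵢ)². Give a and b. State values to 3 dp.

The normal equations are: 11·a + 632·b = 1883;  632·a + 114146·b = 341692.
Δ = 11·114146 − 632² = 856182.
a = (1883·114146 − 632·341692)/856182 = -506213/428091; b = (11·341692 − 632·1883)/856182 = 1284278/428091.

a = -1.182, b = 3.000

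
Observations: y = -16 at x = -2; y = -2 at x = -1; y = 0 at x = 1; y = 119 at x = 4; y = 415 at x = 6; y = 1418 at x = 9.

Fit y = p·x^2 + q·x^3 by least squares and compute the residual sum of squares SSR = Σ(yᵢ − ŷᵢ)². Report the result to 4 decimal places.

SSR = 7.9396

With design matrix A, AᵀA = [[8131, 67817]; [67817, 582259]] and Aᵀy = [131636, 1131108]ᵀ.
Determinant 8131·582259 − 67817² = 135202440.
p = (131636·582259 − 67817·1131108)/135202440 = -7763189/16900305; q = (8131·1131108 − 67817·131636)/135202440 = 33735067/16900305.
Residuals: 30528412/16900305, 2565882/5633435, -25971878/16900305, -23696969/16900305, 2108969/5633435, 195652/5633435; SSR = 134180818/16900305.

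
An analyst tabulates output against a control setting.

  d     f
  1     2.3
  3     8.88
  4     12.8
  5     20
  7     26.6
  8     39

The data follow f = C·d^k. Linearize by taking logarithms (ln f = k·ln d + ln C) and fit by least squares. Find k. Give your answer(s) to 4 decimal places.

With ln fᵢ as the transformed response and ln dᵢ as the regressor:
Sums: Σln d = 8.1197, Σ(ln d)² = 13.8297, Σln f = 15.5064, Σln d·ln f = 24.7574.
Normal system: [[13.8297, 8.1197]; [8.1197, 6]]·[k, ln C]ᵀ = [24.7574, 15.5064]ᵀ.
Δ = 13.8297·6 − (8.1197)² = 17.0487; k = (24.7574·6 − 8.1197·15.5064)/17.0487 = 1.32781, ln C = (13.8297·15.5064 − 8.1197·24.7574)/17.0487 = 0.78749.

k = 1.3278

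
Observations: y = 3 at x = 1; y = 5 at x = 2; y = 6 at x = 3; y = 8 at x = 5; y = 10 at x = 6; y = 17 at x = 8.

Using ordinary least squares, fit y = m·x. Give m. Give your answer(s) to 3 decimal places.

m = 1.921

The normal system AᵀA·[m]ᵀ = Aᵀy is [[139]]·[m]ᵀ = [267]ᵀ.
Hence m = 267 / 139 ≈ 1.92086.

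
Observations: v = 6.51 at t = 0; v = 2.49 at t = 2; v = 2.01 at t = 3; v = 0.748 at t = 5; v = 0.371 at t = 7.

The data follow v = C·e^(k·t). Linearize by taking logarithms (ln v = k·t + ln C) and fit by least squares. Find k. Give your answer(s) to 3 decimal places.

k = -0.410

Linearized form: ln v = k·t + ln C. From the 5 transformed points,
Over the data: Σt = 17.0000, Σ(t)² = 87.0000, Σln v = 2.2019, Σt·ln v = -4.4737.
Normal system: [[87.0000, 17.0000]; [17.0000, 5]]·[k, ln C]ᵀ = [-4.4737, 2.2019]ᵀ.
Δ = 87.0000·5 − (17.0000)² = 146.0000; k = (-4.4737·5 − 17.0000·2.2019)/146.0000 = -0.40959, ln C = (87.0000·2.2019 − 17.0000·-4.4737)/146.0000 = 1.83297.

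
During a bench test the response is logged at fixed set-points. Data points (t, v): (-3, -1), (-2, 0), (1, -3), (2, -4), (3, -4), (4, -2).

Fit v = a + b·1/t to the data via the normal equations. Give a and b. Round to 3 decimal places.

Entries of AᵀA: Σ1 = 6, Σ1/t = 5/4, Σ1/t·1/t = 257/144.
And Σv = -14, Σ1/t·v = -13/2.
det = 6·(257/144) − (5/4)² = 439/48.
a = ((-14)·(257/144) − (5/4)·(-13/2))/(439/48) = -2428/1317; b = (6·(-13/2) − (5/4)·(-14))/(439/48) = -1032/439.

a = -1.844, b = -2.351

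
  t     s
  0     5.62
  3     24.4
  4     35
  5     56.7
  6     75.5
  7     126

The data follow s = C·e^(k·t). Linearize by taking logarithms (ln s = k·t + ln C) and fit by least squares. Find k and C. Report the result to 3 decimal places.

k = 0.437, C = 5.992

With ln sᵢ as the transformed response and tᵢ as the regressor:
AᵀA = [[135.0000, 25.0000]; [25.0000, 6]], rhs = [103.7928, 21.6745]ᵀ  (here Σt = 25.0000, Σ(t)² = 135.0000, Σln s = 21.6745, Σt·ln s = 103.7928).
Slope k = (n·Σt·ln s − Σt·Σln s)/(n·Σ(t)² − (Σt)²) = (6·103.7928 − 25.0000·21.6745)/185.0000 = 0.43727; ln C = (Σln s − k·Σt)/n = 1.79044, so C = exp(1.79044) = 5.99209.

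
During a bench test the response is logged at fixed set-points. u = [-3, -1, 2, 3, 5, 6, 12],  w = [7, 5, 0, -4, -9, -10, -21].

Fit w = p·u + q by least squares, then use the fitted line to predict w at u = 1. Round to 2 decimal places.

Normal-equation sums: Σu·u = 228, Σu = 24, Σ1 = 7.
Moment sums: Σu·w = -395, Σw = -32.
So MᵀM·[p, q]ᵀ = Mᵀw: [[228, 24]; [24, 7]]·[p, q]ᵀ = [-395, -32]ᵀ.
det = 228·7 − 24² = 1020.
p = ((-395)·7 − 24·(-32))/1020 = -1997/1020; q = (228·(-32) − 24·(-395))/1020 = 182/85.
At u = 1: ŵ = (-1997/1020)·(1) + (182/85)·(1) = 11/60.

ŵ = 0.18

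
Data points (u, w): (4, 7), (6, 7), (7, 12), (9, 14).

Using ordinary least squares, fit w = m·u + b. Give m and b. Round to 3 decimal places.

m = 1.538, b = 0.000

Sums needed: Σu·u = 182, Σu = 26, Σ1 = 4.
Moment sums: Σu·w = 280, Σw = 40.
Eliminating b: 4·(row 1) − 26·(row 2) gives 52·m = 4·280 − 26·40 = 80, so m = 20/13.
Then b = (40 − 26·(20/13))/4 = 0.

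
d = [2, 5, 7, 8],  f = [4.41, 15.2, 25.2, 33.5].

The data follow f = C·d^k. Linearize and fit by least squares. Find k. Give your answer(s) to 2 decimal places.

With ln fᵢ as the transformed response and ln dᵢ as the regressor:
Sums: Σln d = 6.3279, Σ(ln d)² = 11.1814, Σln f = 10.9436, Σln d·ln f = 18.9895.
Normal system: [[11.1814, 6.3279]; [6.3279, 4]]·[k, ln C]ᵀ = [18.9895, 10.9436]ᵀ.
Slope k = (n·Σln d·ln f − Σln d·Σln f)/(n·Σ(ln d)² − (Σln d)²) = (4·18.9895 − 6.3279·10.9436)/4.6828 = 1.43246; ln C = (Σln f − k·Σln d)/n = 0.46977.

k = 1.43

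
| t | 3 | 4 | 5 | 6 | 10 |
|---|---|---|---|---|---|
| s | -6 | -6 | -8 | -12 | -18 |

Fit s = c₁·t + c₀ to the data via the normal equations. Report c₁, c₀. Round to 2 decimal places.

Entries of XᵀX: Σt·t = 186, Σt = 28, Σ1 = 5.
Right-hand side: Σt·s = -334, Σs = -50.
So XᵀX·[c₁, c₀]ᵀ = Xᵀs: [[186, 28]; [28, 5]]·[c₁, c₀]ᵀ = [-334, -50]ᵀ.
Eliminating c₀: 5·(row 1) − 28·(row 2) gives 146·c₁ = 5·(-334) − 28·(-50) = -270, so c₁ = -135/73.
Then c₀ = ((-50) − 28·(-135/73))/5 = 26/73.

c₁ = -1.85, c₀ = 0.36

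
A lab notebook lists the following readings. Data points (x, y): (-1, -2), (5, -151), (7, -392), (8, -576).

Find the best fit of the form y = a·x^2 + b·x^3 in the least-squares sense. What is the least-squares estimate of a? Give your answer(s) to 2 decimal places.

Forming MᵀM = [[7123, 52699]; [52699, 395419]] and Mᵀy = [-59849, -448241]ᵀ gives MᵀM·[a, b]ᵀ = Mᵀy.
Δ = 7123·395419 − 52699² = 39384936.
a = ((-59849)·395419 − 52699·(-448241))/39384936 = -1815803/1641039; b = (7123·(-448241) − 52699·(-59849))/39384936 = -1618258/1641039.

a = -1.11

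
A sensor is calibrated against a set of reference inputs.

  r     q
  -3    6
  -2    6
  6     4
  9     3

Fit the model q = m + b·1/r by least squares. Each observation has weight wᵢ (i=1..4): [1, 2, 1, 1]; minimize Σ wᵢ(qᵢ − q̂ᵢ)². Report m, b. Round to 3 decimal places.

m = 4.151, b = -4.020

Entries of XᵀWX: Σwᵢ·1 = 5, Σwᵢ·1/r = -19/18, Σwᵢ·1/r·1/r = 211/324.
Moment sums: Σwᵢ·q = 25, Σwᵢ·1/r·q = -7.
So XᵀWX·[m, b]ᵀ = XᵀWq: [[5, -19/18]; [-19/18, 211/324]]·[m, b]ᵀ = [25, -7]ᵀ.
det = 5·(211/324) − (-19/18)² = 347/162.
m = (25·(211/324) − (-19/18)·(-7))/(347/162) = 2881/694; b = (5·(-7) − (-19/18)·25)/(347/162) = -1395/347.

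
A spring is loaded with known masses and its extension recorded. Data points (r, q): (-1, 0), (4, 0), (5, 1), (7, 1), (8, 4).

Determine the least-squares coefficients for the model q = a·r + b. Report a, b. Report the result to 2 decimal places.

Normal-equation sums: Σr·r = 155, Σr = 23, Σ1 = 5.
Right-hand side: Σr·q = 44, Σq = 6.
Eliminating b: 5·(row 1) − 23·(row 2) gives 246·a = 5·44 − 23·6 = 82, so a = 1/3.
Then b = (6 − 23·(1/3))/5 = -1/3.

a = 0.33, b = -0.33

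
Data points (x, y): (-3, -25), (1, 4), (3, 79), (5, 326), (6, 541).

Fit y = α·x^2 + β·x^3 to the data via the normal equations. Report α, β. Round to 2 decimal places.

The normal system AᵀA·[α, β]ᵀ = Aᵀy is [[2084, 10902]; [10902, 63740]]·[α, β]ᵀ = [28116, 160418]ᵀ.
Eliminating β: 63740·(row 1) − 10902·(row 2) gives 13980556·α = 63740·28116 − 10902·160418 = 43236804, so α = 10809201/3495139.
Then β = (160418 − 10902·(10809201/3495139))/63740 = 6947620/3495139.

α = 3.09, β = 1.99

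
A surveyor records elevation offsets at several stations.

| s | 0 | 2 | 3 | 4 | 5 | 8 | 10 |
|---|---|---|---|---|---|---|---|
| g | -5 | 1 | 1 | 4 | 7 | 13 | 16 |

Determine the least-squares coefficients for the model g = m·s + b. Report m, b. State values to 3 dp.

The normal system MᵀM·[m, b]ᵀ = Mᵀg is [[218, 32]; [32, 7]]·[m, b]ᵀ = [320, 37]ᵀ.
det = 218·7 − 32² = 502.
m = (320·7 − 32·37)/502 = 528/251; b = (218·37 − 32·320)/502 = -1087/251.

m = 2.104, b = -4.331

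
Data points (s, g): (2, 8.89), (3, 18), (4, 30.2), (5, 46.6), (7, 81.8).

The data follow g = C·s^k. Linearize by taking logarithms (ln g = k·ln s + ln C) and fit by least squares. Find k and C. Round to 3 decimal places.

Taking logs, ln g = k·ln s + ln C, so regress ln g on ln s.
XᵀX = [[9.9861, 6.7334]; [6.7334, 5]], rhs = [24.1673, 16.7290]ᵀ  (here Σln s = 6.7334, Σ(ln s)² = 9.9861, Σln g = 16.7290, Σln s·ln g = 24.1673).
Δ = 9.9861·5 − (6.7334)² = 4.5917; k = (24.1673·5 − 6.7334·16.7290)/4.5917 = 1.78438, ln C = (9.9861·16.7290 − 6.7334·24.1673)/4.5917 = 0.94281, so C = exp(0.94281) = 2.56720.

k = 1.784, C = 2.567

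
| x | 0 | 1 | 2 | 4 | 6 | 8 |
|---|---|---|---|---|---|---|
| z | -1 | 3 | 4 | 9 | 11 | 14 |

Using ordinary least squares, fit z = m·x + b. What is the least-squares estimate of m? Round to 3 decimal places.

m = 1.789

Forming MᵀM = [[121, 21]; [21, 6]] and Mᵀz = [225, 40]ᵀ gives MᵀM·[m, b]ᵀ = Mᵀz.
Eliminating b: 6·(row 1) − 21·(row 2) gives 285·m = 6·225 − 21·40 = 510, so m = 34/19.
Then b = (40 − 21·(34/19))/6 = 23/57.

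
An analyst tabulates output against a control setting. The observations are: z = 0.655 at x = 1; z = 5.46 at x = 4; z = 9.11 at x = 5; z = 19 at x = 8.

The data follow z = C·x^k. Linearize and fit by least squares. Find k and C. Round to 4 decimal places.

Taking logs, ln z = k·ln x + ln C, so regress ln z on ln x.
XᵀX = [[8.8362, 5.0752]; [5.0752, 4]], rhs = [12.0318, 6.4281]ᵀ  (here Σln x = 5.0752, Σ(ln x)² = 8.8362, Σln z = 6.4281, Σln x·ln z = 12.0318).
Solving (det = 9.5873): k = 1.61706, ln C = -0.44468, so C = exp(-0.44468) = 0.64103.

k = 1.6171, C = 0.6410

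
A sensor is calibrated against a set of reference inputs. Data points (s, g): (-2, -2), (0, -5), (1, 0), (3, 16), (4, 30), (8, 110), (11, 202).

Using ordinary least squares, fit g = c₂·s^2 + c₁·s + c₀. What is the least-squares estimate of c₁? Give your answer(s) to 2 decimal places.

c₁ = 2.30

Sums needed: Σs^2·s^2 = 19091, Σs^2·s = 1927, Σs^2 = 215, Σs·s = 215, Σs = 25, Σ1 = 7.
Moment sums: Σs^2·g = 32098, Σs·g = 3274, Σg = 351.
XᵀX·[c₂, c₁, c₀]ᵀ = Xᵀg becomes [[19091, 1927, 215]; [1927, 215, 25]; [215, 25, 7]]·[c₂, c₁, c₀]ᵀ = [32098, 3274, 351]ᵀ.
Inverting the 3×3 Gram matrix, [c₂, c₁, c₀]ᵀ = [168961/113118, 260089/113118, -74391/18853]ᵀ.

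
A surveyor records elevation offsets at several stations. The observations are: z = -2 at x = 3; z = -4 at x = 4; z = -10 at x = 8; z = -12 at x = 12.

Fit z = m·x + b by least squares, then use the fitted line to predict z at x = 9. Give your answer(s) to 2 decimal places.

ẑ = -9.53

Compute the Gram sums: Σx·x = 233, Σx = 27, Σ1 = 4.
For Mᵀz: Σx·z = -246, Σz = -28.
Normal equations: [[233, 27]; [27, 4]]·[m, b]ᵀ = [-246, -28]ᵀ.
Determinant 233·4 − 27² = 203.
m = ((-246)·4 − 27·(-28))/203 = -228/203; b = (233·(-28) − 27·(-246))/203 = 118/203.
At x = 9: ẑ = (-228/203)·(9) + (118/203)·(1) = -1934/203.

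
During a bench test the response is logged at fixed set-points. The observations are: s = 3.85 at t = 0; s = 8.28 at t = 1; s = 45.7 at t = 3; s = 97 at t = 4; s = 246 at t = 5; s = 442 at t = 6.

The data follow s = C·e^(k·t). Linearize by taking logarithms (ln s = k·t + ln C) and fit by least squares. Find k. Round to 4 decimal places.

Let Y = ln s. Fitting Y = k·t + ln C by least squares:
XᵀX = [[87.0000, 19.0000]; [19.0000, 6]], rhs = [95.9535, 23.4554]ᵀ  (here Σt = 19.0000, Σ(t)² = 87.0000, Σln s = 23.4554, Σt·ln s = 95.9535).
Slope k = (n·Σt·ln s − Σt·Σln s)/(n·Σ(t)² − (Σt)²) = (6·95.9535 − 19.0000·23.4554)/161.0000 = 0.80788; ln C = (Σln s − k·Σt)/n = 1.35093.

k = 0.8079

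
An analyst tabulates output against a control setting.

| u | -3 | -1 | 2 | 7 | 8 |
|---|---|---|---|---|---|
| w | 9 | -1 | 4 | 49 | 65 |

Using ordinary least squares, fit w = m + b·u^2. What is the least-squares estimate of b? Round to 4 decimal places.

Setting ∂/∂m … = 0 gives: 5·m + 127·b = 126;  127·m + 6595·b = 6657.
(Σ1 = 5, Σu^2 = 127, Σu^2·u^2 = 6595, Σw = 126, Σu^2·w = 6657.)
det = 5·6595 − 127² = 16846.
m = (126·6595 − 127·6657)/16846 = -14469/16846; b = (5·6657 − 127·126)/16846 = 17283/16846.

b = 1.0259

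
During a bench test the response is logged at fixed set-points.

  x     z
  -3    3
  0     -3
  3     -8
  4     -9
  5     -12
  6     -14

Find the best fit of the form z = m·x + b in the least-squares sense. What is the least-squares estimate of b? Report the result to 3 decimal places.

Normal-equation sums: Σx·x = 95, Σx = 15, Σ1 = 6.
Right-hand side: Σx·z = -213, Σz = -43.
Eliminating b: 6·(row 1) − 15·(row 2) gives 345·m = 6·(-213) − 15·(-43) = -633, so m = -211/115.
Then b = ((-43) − 15·(-211/115))/6 = -178/69.

b = -2.580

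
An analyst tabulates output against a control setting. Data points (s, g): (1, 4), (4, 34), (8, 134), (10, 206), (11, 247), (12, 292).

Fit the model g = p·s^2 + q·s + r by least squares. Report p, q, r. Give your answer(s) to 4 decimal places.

p = 1.9418, q = 1.0725, r = 0.2678

Normal-equation sums: Σs^2·s^2 = 49730, Σs^2·s = 4636, Σs^2 = 446, Σs·s = 446, Σs = 46, Σ1 = 6.
Right-hand side: Σs^2·g = 101659, Σs·g = 9493, Σg = 917.
Normal equations: [[49730, 4636, 446]; [4636, 446, 46]; [446, 46, 6]]·[p, q, r]ᵀ = [101659, 9493, 917]ᵀ.
Inverting the 3×3 Gram matrix, [p, q, r]ᵀ = [19498/10041, 53843/50205, 8963/33470]ᵀ.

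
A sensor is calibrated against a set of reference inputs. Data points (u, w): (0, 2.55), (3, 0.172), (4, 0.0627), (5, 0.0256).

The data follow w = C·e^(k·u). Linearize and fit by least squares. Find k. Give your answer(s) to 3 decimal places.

Linearized form: ln w = k·u + ln C. From the 4 transformed points,
AᵀA = [[50.0000, 12.0000]; [12.0000, 4]], rhs = [-34.6842, -7.2587]ᵀ  (here Σu = 12.0000, Σ(u)² = 50.0000, Σln w = -7.2587, Σu·ln w = -34.6842).
Δ = 50.0000·4 − (12.0000)² = 56.0000; k = (-34.6842·4 − 12.0000·-7.2587)/56.0000 = -0.92200, ln C = (50.0000·-7.2587 − 12.0000·-34.6842)/56.0000 = 0.95132.

k = -0.922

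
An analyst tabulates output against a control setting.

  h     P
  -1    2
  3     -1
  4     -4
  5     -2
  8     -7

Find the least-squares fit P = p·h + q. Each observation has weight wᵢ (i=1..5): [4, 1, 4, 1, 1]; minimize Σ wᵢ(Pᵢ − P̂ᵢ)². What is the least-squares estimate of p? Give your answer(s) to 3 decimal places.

p = -1.005

Normal-equation sums: Σwᵢ·h·h = 166, Σwᵢ·h = 28, Σwᵢ·1 = 11.
For AᵀWP: Σwᵢ·h·P = -141, Σwᵢ·P = -18.
Normal equations: [[166, 28]; [28, 11]]·[p, q]ᵀ = [-141, -18]ᵀ.
Δ = 166·11 − 28² = 1042.
p = ((-141)·11 − 28·(-18))/1042 = -1047/1042; q = (166·(-18) − 28·(-141))/1042 = 480/521.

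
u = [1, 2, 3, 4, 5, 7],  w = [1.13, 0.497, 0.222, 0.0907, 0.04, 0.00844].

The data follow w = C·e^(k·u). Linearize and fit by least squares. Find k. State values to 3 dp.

k = -0.821

Linearized form: ln w = k·u + ln C. From the 6 transformed points,
Over the data: Σu = 22.0000, Σ(u)² = 104.0000, Σln w = -12.4759, Σu·ln w = -64.9099.
Normal system: [[104.0000, 22.0000]; [22.0000, 6]]·[k, ln C]ᵀ = [-64.9099, -12.4759]ᵀ.
Slope k = (n·Σu·ln w − Σu·Σln w)/(n·Σ(u)² − (Σu)²) = (6·-64.9099 − 22.0000·-12.4759)/140.0000 = -0.82136; ln C = (Σln w − k·Σu)/n = 0.93234.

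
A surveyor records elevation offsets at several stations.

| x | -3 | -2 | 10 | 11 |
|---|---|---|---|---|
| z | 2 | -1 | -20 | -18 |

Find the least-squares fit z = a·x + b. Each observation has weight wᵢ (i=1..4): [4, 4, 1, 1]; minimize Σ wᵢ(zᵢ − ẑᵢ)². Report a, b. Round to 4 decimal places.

a = -1.5046, b = -3.2495

Sums needed: Σwᵢ·x·x = 273, Σwᵢ·x = 1, Σwᵢ·1 = 10.
For MᵀWz: Σwᵢ·x·z = -414, Σwᵢ·z = -34.
Determinant 273·10 − 1² = 2729.
a = ((-414)·10 − 1·(-34))/2729 = -4106/2729; b = (273·(-34) − 1·(-414))/2729 = -8868/2729.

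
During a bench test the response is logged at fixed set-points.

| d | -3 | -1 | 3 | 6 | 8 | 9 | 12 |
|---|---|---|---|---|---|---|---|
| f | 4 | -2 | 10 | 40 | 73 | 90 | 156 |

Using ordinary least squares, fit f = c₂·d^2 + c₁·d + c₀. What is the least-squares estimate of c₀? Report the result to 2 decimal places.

c₀ = -1.94

Entries of XᵀX: Σd^2·d^2 = 32852, Σd^2·d = 3184, Σd^2 = 344, Σd·d = 344, Σd = 34, Σ1 = 7.
And Σd^2·f = 35990, Σd·f = 3526, Σf = 371.
XᵀX·[c₂, c₁, c₀]ᵀ = Xᵀf becomes [[32852, 3184, 344]; [3184, 344, 34]; [344, 34, 7]]·[c₂, c₁, c₀]ᵀ = [35990, 3526, 371]ᵀ.
Inverting the 3×3 Gram matrix, [c₂, c₁, c₀]ᵀ = [165517/164094, 90707/82047, -7575/3907]ᵀ.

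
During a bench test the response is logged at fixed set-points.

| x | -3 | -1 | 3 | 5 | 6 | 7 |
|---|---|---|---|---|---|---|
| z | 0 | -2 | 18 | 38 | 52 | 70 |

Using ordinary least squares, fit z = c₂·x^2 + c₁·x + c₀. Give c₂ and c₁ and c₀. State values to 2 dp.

Sums needed: Σx^2·x^2 = 4485, Σx^2·x = 683, Σx^2 = 129, Σx·x = 129, Σx = 17, Σ1 = 6.
For Mᵀz: Σx^2·z = 6412, Σx·z = 1048, Σz = 176.
So MᵀM·[c₂, c₁, c₀]ᵀ = Mᵀz: [[4485, 683, 129]; [683, 129, 17]; [129, 17, 6]]·[c₂, c₁, c₀]ᵀ = [6412, 1048, 176]ᵀ.
Row-reducing yields c₂ = 11405/11262, c₁ = 52897/18770, c₀ = -11951/28155.

c₂ = 1.01, c₁ = 2.82, c₀ = -0.42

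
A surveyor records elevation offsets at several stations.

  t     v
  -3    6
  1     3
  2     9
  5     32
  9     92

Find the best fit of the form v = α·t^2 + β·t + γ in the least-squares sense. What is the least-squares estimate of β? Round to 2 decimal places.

β = 1.37

From the data, Σt^2·t^2 = 7284, Σt^2·t = 836, Σt^2 = 120, Σt·t = 120, Σt = 14, Σ1 = 5.
Moment sums: Σt^2·v = 8345, Σt·v = 991, Σv = 142.
So MᵀM·[α, β, γ]ᵀ = Mᵀv: [[7284, 836, 120]; [836, 120, 14]; [120, 14, 5]]·[α, β, γ]ᵀ = [8345, 991, 142]ᵀ.
Row-reducing yields α = 63881/66152, β = 90521/66152, γ = 46057/33076.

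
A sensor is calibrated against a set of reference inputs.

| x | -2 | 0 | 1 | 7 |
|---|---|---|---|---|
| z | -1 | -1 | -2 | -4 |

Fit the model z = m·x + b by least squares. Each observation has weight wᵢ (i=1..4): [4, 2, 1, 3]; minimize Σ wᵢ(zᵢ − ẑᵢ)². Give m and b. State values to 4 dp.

m = -0.3463, b = -1.5152

Entries of MᵀWM: Σwᵢ·x·x = 164, Σwᵢ·x = 14, Σwᵢ·1 = 10.
And Σwᵢ·x·z = -78, Σwᵢ·z = -20.
det = 164·10 − 14² = 1444.
m = ((-78)·10 − 14·(-20))/1444 = -125/361; b = (164·(-20) − 14·(-78))/1444 = -547/361.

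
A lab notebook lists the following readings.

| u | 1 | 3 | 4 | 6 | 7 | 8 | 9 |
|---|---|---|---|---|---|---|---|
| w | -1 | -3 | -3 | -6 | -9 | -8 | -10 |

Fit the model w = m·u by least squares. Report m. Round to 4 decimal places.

Normal-equation sums: Σu·u = 256.
For Xᵀw: Σu·w = -275.
XᵀX·[m]ᵀ = Xᵀw becomes [[256]]·[m]ᵀ = [-275]ᵀ.
Hence m = -275 / 256 ≈ -1.07422.

m = -1.0742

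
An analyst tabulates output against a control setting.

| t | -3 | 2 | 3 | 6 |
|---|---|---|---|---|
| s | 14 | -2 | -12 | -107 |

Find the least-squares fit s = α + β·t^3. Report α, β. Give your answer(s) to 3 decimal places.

Normal-equation sums: Σ1 = 4, Σt^3 = 224, Σt^3·t^3 = 48178.
And Σs = -107, Σt^3·s = -23830.
Eliminating β: 48178·(row 1) − 224·(row 2) gives 142536·α = 48178·(-107) − 224·(-23830) = 182874, so α = 30479/23756.
Then β = ((-23830) − 224·(30479/23756))/48178 = -2973/5939.

α = 1.283, β = -0.501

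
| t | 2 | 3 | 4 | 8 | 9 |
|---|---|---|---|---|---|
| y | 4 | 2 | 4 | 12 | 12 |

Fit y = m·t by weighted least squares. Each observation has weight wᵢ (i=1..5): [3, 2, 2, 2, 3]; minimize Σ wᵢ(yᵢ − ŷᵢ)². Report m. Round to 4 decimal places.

The normal equations are: 433·m = 584.
m = 584/433 = 1.34873.

m = 1.3487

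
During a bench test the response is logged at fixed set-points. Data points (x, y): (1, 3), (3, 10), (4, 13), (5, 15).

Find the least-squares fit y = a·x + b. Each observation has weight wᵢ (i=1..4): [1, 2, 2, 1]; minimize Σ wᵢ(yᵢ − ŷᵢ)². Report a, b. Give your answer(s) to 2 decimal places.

MᵀWM·[a, b]ᵀ = MᵀWy reads: 76·a + 20·b = 242;  20·a + 6·b = 64.
(Σwᵢ·x·x = 76, Σwᵢ·x = 20, Σwᵢ·1 = 6, Σwᵢ·x·y = 242, Σwᵢ·y = 64.)
Eliminating b: 6·(row 1) − 20·(row 2) gives 56·a = 6·242 − 20·64 = 172, so a = 43/14.
Then b = (64 − 20·(43/14))/6 = 3/7.

a = 3.07, b = 0.43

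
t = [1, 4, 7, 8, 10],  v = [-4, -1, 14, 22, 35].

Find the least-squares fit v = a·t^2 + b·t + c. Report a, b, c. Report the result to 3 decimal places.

a = 0.474, b = -0.716, c = -4.295

Normal-equation sums: Σt^2·t^2 = 16754, Σt^2·t = 1920, Σt^2 = 230, Σt·t = 230, Σt = 30, Σ1 = 5.
And Σt^2·v = 5574, Σt·v = 616, Σv = 66.
Solving the 3×3 system (Gaussian elimination) gives a = 9/19, b = -68/95, c = -408/95.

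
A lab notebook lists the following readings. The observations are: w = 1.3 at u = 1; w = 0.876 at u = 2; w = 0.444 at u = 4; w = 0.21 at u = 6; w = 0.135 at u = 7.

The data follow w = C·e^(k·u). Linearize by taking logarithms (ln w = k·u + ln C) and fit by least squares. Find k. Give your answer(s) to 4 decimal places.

With ln wᵢ as the transformed response and uᵢ as the regressor:
AᵀA = [[106.0000, 20.0000]; [20.0000, 5]], rhs = [-26.6314, -4.2451]ᵀ  (here Σu = 20.0000, Σ(u)² = 106.0000, Σln w = -4.2451, Σu·ln w = -26.6314).
Slope k = (n·Σu·ln w − Σu·Σln w)/(n·Σ(u)² − (Σu)²) = (5·-26.6314 − 20.0000·-4.2451)/130.0000 = -0.37119; ln C = (Σln w − k·Σu)/n = 0.63576.

k = -0.3712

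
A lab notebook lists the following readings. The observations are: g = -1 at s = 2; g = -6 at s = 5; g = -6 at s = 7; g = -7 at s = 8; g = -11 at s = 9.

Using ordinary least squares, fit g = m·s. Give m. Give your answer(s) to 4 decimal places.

Entries of AᵀA: Σs·s = 223.
Right-hand side: Σs·g = -229.
So AᵀA·[m]ᵀ = Aᵀg: [[223]]·[m]ᵀ = [-229]ᵀ.
Hence m = -229 / 223 ≈ -1.02691.

m = -1.0269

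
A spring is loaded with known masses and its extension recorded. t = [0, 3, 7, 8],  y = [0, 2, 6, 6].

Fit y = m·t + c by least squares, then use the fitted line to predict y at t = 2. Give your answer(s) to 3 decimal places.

ŷ = 1.488

With design matrix X, XᵀX = [[122, 18]; [18, 4]] and Xᵀy = [96, 14]ᵀ.
Eliminating c: 4·(row 1) − 18·(row 2) gives 164·m = 4·96 − 18·14 = 132, so m = 33/41.
Then c = (14 − 18·(33/41))/4 = -5/41.
At t = 2: ŷ = (33/41)·(2) + (-5/41)·(1) = 61/41.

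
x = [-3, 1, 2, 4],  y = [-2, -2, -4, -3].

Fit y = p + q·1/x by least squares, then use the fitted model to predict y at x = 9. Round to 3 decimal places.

The normal system AᵀA·[p, q]ᵀ = Aᵀy is [[4, 17/12]; [17/12, 205/144]]·[p, q]ᵀ = [-11, -49/12]ᵀ.
Δ = 4·(205/144) − (17/12)² = 59/16.
p = ((-11)·(205/144) − (17/12)·(-49/12))/(59/16) = -158/59; q = (4·(-49/12) − (17/12)·(-11))/(59/16) = -12/59.
At x = 9: ŷ = (-158/59)·(1) + (-12/59)·(1/9) = -478/177.

ŷ = -2.701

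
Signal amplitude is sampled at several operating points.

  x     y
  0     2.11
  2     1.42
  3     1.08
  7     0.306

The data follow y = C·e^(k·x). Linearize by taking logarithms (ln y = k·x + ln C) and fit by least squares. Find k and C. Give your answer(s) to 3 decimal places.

Let Y = ln y. Fitting Y = k·x + ln C by least squares:
XᵀX = [[62.0000, 12.0000]; [12.0000, 4]], rhs = [-7.3570, -0.0099]ᵀ  (here Σx = 12.0000, Σ(x)² = 62.0000, Σln y = -0.0099, Σx·ln y = -7.3570).
Slope k = (n·Σx·ln y − Σx·Σln y)/(n·Σ(x)² − (Σx)²) = (4·-7.3570 − 12.0000·-0.0099)/104.0000 = -0.28182; ln C = (Σln y − k·Σx)/n = 0.84300, so C = exp(0.84300) = 2.32333.

k = -0.282, C = 2.323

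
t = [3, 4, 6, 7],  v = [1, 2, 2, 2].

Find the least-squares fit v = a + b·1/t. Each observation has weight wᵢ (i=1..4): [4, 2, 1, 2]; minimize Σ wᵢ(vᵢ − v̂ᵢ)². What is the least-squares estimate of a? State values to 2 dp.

Entries of MᵀWM: Σwᵢ·1 = 9, Σwᵢ·1/t = 16/7, Σwᵢ·1/t·1/t = 2251/3528.
Right-hand side: Σwᵢ·v = 14, Σwᵢ·1/t·v = 68/21.
Normal equations: [[9, 16/7]; [16/7, 2251/3528]]·[a, b]ᵀ = [14, 68/21]ᵀ.
Δ = 9·(2251/3528) − (16/7)² = 29/56.
a = (14·(2251/3528) − (16/7)·(68/21))/(29/56) = 5402/1827; b = (9·(68/21) − (16/7)·14)/(29/56) = -160/29.

a = 2.96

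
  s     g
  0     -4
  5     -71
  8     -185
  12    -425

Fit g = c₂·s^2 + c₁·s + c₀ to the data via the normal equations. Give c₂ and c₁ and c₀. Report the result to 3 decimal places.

c₂ = -3.105, c₁ = 2.186, c₀ = -4.055

The normal system MᵀM·[c₂, c₁, c₀]ᵀ = Mᵀg is [[25457, 2365, 233]; [2365, 233, 25]; [233, 25, 4]]·[c₂, c₁, c₀]ᵀ = [-74815, -6935, -685]ᵀ.
Row-reducing yields c₂ = -89345/28776, c₁ = 62905/28776, c₀ = -9725/2398.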